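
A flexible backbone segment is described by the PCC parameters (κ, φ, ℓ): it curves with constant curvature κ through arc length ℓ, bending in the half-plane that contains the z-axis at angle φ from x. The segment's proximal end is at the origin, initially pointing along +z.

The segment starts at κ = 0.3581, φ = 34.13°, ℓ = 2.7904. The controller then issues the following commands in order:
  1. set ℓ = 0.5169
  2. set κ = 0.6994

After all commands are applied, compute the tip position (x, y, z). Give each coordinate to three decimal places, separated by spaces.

0.077 0.052 0.506

initial: κ=0.3581, φ=34.13°, ℓ=2.7904
cmd 1: set ℓ=0.5169 → (κ,φ,ℓ)=(0.3581,34.13°,0.5169) → tip=(0.0395,0.0268,0.5140)
cmd 2: set κ=0.6994 → (κ,φ,ℓ)=(0.6994,34.13°,0.5169) → tip=(0.0765,0.0519,0.5057)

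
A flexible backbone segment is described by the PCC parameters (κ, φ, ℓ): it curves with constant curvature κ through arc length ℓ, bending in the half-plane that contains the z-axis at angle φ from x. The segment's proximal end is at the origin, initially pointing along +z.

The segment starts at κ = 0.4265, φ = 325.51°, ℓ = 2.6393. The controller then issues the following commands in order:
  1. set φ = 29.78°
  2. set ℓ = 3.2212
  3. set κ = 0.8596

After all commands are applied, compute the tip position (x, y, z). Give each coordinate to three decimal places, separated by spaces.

initial: κ=0.4265, φ=325.51°, ℓ=2.6393
cmd 1: set φ=29.78° → (κ,φ,ℓ)=(0.4265,29.78°,2.6393) → tip=(1.1588,0.6631,2.1162)
cmd 2: set ℓ=3.2212 → (κ,φ,ℓ)=(0.4265,29.78°,3.2212) → tip=(1.6368,0.9366,2.2993)
cmd 3: set κ=0.8596 → (κ,φ,ℓ)=(0.8596,29.78°,3.2212) → tip=(1.9501,1.1159,0.4236)

1.950 1.116 0.424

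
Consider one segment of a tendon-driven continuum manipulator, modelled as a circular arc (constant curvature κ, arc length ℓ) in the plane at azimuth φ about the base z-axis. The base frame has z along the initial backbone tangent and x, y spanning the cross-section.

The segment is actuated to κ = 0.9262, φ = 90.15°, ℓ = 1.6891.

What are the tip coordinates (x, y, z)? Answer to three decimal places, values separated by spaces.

-0.003 1.073 1.080

θ = κ·ℓ = 0.9262 × 1.6891 = 1.56444 rad
ρ = (1 − cos θ)/κ = (1 − 0.00635)/0.9262 = 1.07282
z = sin θ / κ = 0.99998/0.9262 = 1.07966
x = ρ cos φ = 1.07282 × cos(90.15°) = -0.00281
y = ρ sin φ = 1.07282 × sin(90.15°) = 1.07282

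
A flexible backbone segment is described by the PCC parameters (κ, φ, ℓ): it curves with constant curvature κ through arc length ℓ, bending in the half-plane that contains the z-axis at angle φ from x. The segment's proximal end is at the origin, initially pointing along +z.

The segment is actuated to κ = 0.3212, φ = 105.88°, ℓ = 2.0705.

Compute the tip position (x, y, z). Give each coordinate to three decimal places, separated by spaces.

θ = κ·ℓ = 0.3212 × 2.0705 = 0.66504 rad
ρ = (1 − cos θ)/κ = (1 − 0.78689)/0.3212 = 0.66348
z = sin θ / κ = 0.61709/0.3212 = 1.92121
x = ρ cos φ = 0.66348 × cos(105.88°) = -0.18154
y = ρ sin φ = 0.66348 × sin(105.88°) = 0.63816

-0.182 0.638 1.921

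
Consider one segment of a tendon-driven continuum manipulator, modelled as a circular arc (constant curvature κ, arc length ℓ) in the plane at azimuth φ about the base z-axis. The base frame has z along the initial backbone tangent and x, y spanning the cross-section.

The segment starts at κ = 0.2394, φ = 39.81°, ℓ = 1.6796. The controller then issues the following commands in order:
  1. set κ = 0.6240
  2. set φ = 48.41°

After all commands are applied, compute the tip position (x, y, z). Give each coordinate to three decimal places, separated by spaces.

initial: κ=0.2394, φ=39.81°, ℓ=1.6796
cmd 1: set κ=0.6240 → (κ,φ,ℓ)=(0.6240,39.81°,1.6796) → tip=(0.6165,0.5138,1.3886)
cmd 2: set φ=48.41° → (κ,φ,ℓ)=(0.6240,48.41°,1.6796) → tip=(0.5327,0.6002,1.3886)

0.533 0.600 1.389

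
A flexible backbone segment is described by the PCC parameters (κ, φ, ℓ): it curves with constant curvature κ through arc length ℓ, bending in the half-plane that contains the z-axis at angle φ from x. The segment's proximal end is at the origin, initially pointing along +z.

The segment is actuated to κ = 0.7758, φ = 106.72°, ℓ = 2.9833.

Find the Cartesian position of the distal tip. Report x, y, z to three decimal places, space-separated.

θ = κ·ℓ = 0.7758 × 2.9833 = 2.31444 rad
ρ = (1 − cos θ)/κ = (1 − -0.67698)/0.7758 = 2.16161
z = sin θ / κ = 0.73600/0.7758 = 0.94870
x = ρ cos φ = 2.16161 × cos(106.72°) = -0.62188
y = ρ sin φ = 2.16161 × sin(106.72°) = 2.07022

-0.622 2.070 0.949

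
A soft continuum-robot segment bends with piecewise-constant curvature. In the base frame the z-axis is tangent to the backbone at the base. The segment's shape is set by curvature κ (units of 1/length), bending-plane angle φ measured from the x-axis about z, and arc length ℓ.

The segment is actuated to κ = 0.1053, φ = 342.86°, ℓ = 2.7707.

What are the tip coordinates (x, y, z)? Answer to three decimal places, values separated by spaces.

θ = κ·ℓ = 0.1053 × 2.7707 = 0.29175 rad
ρ = (1 − cos θ)/κ = (1 − 0.95774)/0.1053 = 0.40132
z = sin θ / κ = 0.28763/0.1053 = 2.73156
x = ρ cos φ = 0.40132 × cos(342.86°) = 0.38350
y = ρ sin φ = 0.40132 × sin(342.86°) = -0.11827

0.383 -0.118 2.732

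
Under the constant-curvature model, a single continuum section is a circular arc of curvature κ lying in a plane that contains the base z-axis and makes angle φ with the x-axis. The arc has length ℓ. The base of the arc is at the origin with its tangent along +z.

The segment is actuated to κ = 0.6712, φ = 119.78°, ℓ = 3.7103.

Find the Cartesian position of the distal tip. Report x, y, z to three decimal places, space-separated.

-1.329 2.322 0.903

θ = κ·ℓ = 0.6712 × 3.7103 = 2.49035 rad
ρ = (1 − cos θ)/κ = (1 − -0.79533)/0.6712 = 2.67481
z = sin θ / κ = 0.60617/0.6712 = 0.90312
x = ρ cos φ = 2.67481 × cos(119.78°) = -1.32850
y = ρ sin φ = 2.67481 × sin(119.78°) = 2.32157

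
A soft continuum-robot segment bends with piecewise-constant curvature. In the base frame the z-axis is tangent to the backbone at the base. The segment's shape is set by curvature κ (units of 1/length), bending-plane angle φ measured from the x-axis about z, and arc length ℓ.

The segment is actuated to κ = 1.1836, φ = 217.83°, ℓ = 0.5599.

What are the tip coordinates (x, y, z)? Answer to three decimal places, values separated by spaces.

-0.141 -0.110 0.520

θ = κ·ℓ = 1.1836 × 0.5599 = 0.66270 rad
ρ = (1 − cos θ)/κ = (1 − 0.78834)/1.1836 = 0.17883
z = sin θ / κ = 0.61525/1.1836 = 0.51981
x = ρ cos φ = 0.17883 × cos(217.83°) = -0.14125
y = ρ sin φ = 0.17883 × sin(217.83°) = -0.10968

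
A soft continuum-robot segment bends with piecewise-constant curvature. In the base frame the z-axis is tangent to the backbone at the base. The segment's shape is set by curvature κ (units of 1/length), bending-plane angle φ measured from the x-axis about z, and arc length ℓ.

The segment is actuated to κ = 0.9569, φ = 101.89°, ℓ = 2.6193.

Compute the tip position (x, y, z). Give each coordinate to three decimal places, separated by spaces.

θ = κ·ℓ = 0.9569 × 2.6193 = 2.50641 rad
ρ = (1 − cos θ)/κ = (1 − -0.80496)/0.9569 = 1.88626
z = sin θ / κ = 0.59333/0.9569 = 0.62005
x = ρ cos φ = 1.88626 × cos(101.89°) = -0.38863
y = ρ sin φ = 1.88626 × sin(101.89°) = 1.84579

-0.389 1.846 0.620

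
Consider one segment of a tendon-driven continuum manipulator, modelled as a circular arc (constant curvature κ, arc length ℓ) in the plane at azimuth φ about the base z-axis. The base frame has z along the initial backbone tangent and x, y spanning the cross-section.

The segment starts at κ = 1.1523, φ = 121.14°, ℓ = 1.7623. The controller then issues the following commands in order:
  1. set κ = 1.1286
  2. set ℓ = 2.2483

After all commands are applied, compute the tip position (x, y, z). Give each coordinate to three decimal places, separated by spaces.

initial: κ=1.1523, φ=121.14°, ℓ=1.7623
cmd 1: set κ=1.1286 → (κ,φ,ℓ)=(1.1286,121.14°,1.7623) → tip=(-0.6443,1.0663,0.8097)
cmd 2: set ℓ=2.2483 → (κ,φ,ℓ)=(1.1286,121.14°,2.2483) → tip=(-0.8353,1.3825,0.5033)

-0.835 1.383 0.503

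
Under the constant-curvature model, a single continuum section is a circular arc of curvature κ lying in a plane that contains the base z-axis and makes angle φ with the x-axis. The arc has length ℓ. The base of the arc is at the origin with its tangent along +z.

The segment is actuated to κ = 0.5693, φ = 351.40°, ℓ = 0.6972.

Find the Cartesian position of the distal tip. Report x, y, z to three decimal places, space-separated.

0.135 -0.020 0.679

θ = κ·ℓ = 0.5693 × 0.6972 = 0.39692 rad
ρ = (1 − cos θ)/κ = (1 − 0.92226)/0.5693 = 0.13656
z = sin θ / κ = 0.38658/0.5693 = 0.67904
x = ρ cos φ = 0.13656 × cos(351.40°) = 0.13502
y = ρ sin φ = 0.13656 × sin(351.40°) = -0.02042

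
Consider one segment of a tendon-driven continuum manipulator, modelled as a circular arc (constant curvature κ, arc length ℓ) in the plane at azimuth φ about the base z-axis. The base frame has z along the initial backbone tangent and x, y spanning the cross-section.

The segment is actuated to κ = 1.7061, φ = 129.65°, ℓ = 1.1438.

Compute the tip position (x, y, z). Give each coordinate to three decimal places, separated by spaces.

θ = κ·ℓ = 1.7061 × 1.1438 = 1.95144 rad
ρ = (1 − cos θ)/κ = (1 − -0.37152)/1.7061 = 0.80389
z = sin θ / κ = 0.92843/1.7061 = 0.54418
x = ρ cos φ = 0.80389 × cos(129.65°) = -0.51296
y = ρ sin φ = 0.80389 × sin(129.65°) = 0.61896

-0.513 0.619 0.544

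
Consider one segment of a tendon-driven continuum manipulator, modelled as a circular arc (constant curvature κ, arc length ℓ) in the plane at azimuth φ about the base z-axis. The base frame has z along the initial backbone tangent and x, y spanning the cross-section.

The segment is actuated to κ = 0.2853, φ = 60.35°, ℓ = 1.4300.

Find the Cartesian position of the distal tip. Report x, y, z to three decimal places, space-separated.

θ = κ·ℓ = 0.2853 × 1.4300 = 0.40798 rad
ρ = (1 − cos θ)/κ = (1 − 0.91792)/0.2853 = 0.28768
z = sin θ / κ = 0.39676/0.2853 = 1.39066
x = ρ cos φ = 0.28768 × cos(60.35°) = 0.14232
y = ρ sin φ = 0.28768 × sin(60.35°) = 0.25001

0.142 0.250 1.391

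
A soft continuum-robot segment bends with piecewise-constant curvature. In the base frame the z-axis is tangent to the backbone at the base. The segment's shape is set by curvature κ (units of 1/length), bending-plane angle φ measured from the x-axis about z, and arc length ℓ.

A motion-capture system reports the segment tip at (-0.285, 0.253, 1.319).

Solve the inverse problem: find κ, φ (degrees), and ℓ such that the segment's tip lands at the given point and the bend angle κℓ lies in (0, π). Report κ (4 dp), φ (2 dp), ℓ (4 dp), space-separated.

ρ = √(x²+y²) = √(-0.285² + 0.253²) = 0.38110
φ = atan2(y, x) mod 360° = atan2(0.253, -0.285) = 138.4039°
|p|² = ρ² + z² = 0.38110² + 1.319² = 1.88499
κ = 2ρ / |p|² = 2×0.38110 / 1.88499 = 0.40435
θ = 2·atan2(ρ, z) = 2·atan2(0.38110, 1.319) = 0.56254 rad
ℓ = θ/κ = 0.56254/0.40435 = 1.39122

0.4043 138.40 1.3912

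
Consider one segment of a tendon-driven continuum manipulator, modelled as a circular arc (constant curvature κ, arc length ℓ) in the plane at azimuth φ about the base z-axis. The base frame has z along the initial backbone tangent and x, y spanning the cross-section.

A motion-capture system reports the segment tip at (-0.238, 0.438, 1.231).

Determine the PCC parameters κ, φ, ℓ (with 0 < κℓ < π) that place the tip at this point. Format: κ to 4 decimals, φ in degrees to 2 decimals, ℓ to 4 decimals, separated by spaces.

ρ = √(x²+y²) = √(-0.238² + 0.438²) = 0.49849
φ = atan2(y, x) mod 360° = atan2(0.438, -0.238) = 118.5187°
|p|² = ρ² + z² = 0.49849² + 1.231² = 1.76385
κ = 2ρ / |p|² = 2×0.49849 / 1.76385 = 0.56522
θ = 2·atan2(ρ, z) = 2·atan2(0.49849, 1.231) = 0.76952 rad
ℓ = θ/κ = 0.76952/0.56522 = 1.36144

0.5652 118.52 1.3614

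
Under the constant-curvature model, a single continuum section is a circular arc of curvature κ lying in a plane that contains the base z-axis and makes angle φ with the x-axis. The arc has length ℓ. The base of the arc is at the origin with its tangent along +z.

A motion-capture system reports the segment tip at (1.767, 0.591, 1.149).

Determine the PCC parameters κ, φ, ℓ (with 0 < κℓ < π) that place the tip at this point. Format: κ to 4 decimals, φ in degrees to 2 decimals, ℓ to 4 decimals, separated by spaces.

0.7777 18.49 2.6186

ρ = √(x²+y²) = √(1.767² + 0.591²) = 1.86321
φ = atan2(y, x) mod 360° = atan2(0.591, 1.767) = 18.4933°
|p|² = ρ² + z² = 1.86321² + 1.149² = 4.79177
κ = 2ρ / |p|² = 2×1.86321 / 4.79177 = 0.77767
θ = 2·atan2(ρ, z) = 2·atan2(1.86321, 1.149) = 2.03641 rad
ℓ = θ/κ = 2.03641/0.77767 = 2.61860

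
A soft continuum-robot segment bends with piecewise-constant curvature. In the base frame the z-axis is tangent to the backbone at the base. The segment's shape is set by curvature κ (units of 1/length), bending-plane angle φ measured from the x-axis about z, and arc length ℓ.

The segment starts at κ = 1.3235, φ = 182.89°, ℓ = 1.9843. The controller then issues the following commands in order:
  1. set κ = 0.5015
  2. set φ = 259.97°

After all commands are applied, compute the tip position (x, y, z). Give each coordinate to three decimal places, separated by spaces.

initial: κ=1.3235, φ=182.89°, ℓ=1.9843
cmd 1: set κ=0.5015 → (κ,φ,ℓ)=(0.5015,182.89°,1.9843) → tip=(-0.9073,-0.0458,1.6726)
cmd 2: set φ=259.97° → (κ,φ,ℓ)=(0.5015,259.97°,1.9843) → tip=(-0.1582,-0.8946,1.6726)

-0.158 -0.895 1.673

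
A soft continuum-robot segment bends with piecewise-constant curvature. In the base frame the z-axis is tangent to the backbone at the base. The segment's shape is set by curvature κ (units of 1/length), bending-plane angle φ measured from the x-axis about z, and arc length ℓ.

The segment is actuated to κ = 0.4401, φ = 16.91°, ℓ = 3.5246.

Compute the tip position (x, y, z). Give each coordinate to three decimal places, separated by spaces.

θ = κ·ℓ = 0.4401 × 3.5246 = 1.55118 rad
ρ = (1 − cos θ)/κ = (1 − 0.01962)/0.4401 = 2.22763
z = sin θ / κ = 0.99981/0.4401 = 2.27177
x = ρ cos φ = 2.22763 × cos(16.91°) = 2.13132
y = ρ sin φ = 2.22763 × sin(16.91°) = 0.64795

2.131 0.648 2.272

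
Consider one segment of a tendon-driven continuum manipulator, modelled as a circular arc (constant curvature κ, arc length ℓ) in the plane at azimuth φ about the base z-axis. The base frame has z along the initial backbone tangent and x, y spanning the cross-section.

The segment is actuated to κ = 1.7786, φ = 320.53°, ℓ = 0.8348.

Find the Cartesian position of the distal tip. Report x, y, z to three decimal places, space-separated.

θ = κ·ℓ = 1.7786 × 0.8348 = 1.48478 rad
ρ = (1 − cos θ)/κ = (1 − 0.08591)/1.7786 = 0.51394
z = sin θ / κ = 0.99630/1.7786 = 0.56016
x = ρ cos φ = 0.51394 × cos(320.53°) = 0.39674
y = ρ sin φ = 0.51394 × sin(320.53°) = -0.32670

0.397 -0.327 0.560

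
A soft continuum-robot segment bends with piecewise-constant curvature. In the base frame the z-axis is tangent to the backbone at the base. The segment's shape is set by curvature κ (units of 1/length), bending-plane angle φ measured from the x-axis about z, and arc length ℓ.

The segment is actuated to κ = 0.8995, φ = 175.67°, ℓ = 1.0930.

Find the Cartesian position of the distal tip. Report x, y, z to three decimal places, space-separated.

-0.494 0.037 0.925

θ = κ·ℓ = 0.8995 × 1.0930 = 0.98315 rad
ρ = (1 − cos θ)/κ = (1 − 0.55440)/0.8995 = 0.49539
z = sin θ / κ = 0.83225/0.8995 = 0.92524
x = ρ cos φ = 0.49539 × cos(175.67°) = -0.49397
y = ρ sin φ = 0.49539 × sin(175.67°) = 0.03740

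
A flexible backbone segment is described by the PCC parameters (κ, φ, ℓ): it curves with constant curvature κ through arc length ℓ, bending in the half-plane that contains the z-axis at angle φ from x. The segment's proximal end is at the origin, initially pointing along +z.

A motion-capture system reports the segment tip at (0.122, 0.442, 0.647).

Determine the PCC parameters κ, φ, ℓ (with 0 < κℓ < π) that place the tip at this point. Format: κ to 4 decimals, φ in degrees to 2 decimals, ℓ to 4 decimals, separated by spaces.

1.4583 74.57 0.8456

ρ = √(x²+y²) = √(0.122² + 0.442²) = 0.45853
φ = atan2(y, x) mod 360° = atan2(0.442, 0.122) = 74.5695°
|p|² = ρ² + z² = 0.45853² + 0.647² = 0.62886
κ = 2ρ / |p|² = 2×0.45853 / 0.62886 = 1.45829
θ = 2·atan2(ρ, z) = 2·atan2(0.45853, 0.647) = 1.23308 rad
ℓ = θ/κ = 1.23308/1.45829 = 0.84557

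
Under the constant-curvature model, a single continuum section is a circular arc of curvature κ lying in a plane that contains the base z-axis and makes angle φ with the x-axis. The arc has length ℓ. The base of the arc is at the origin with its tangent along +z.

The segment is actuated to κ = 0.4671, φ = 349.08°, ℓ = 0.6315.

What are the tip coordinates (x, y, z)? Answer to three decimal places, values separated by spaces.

0.091 -0.018 0.622

θ = κ·ℓ = 0.4671 × 0.6315 = 0.29497 rad
ρ = (1 − cos θ)/κ = (1 − 0.95681)/0.4671 = 0.09246
z = sin θ / κ = 0.29071/0.4671 = 0.62238
x = ρ cos φ = 0.09246 × cos(349.08°) = 0.09079
y = ρ sin φ = 0.09246 × sin(349.08°) = -0.01752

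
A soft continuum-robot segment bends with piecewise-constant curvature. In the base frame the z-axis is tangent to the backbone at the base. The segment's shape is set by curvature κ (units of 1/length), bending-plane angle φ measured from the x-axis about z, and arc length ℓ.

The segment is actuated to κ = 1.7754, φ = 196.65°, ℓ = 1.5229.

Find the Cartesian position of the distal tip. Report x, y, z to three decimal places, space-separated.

θ = κ·ℓ = 1.7754 × 1.5229 = 2.70376 rad
ρ = (1 − cos θ)/κ = (1 − -0.90567)/1.7754 = 1.07338
z = sin θ / κ = 0.42398/1.7754 = 0.23881
x = ρ cos φ = 1.07338 × cos(196.65°) = -1.02837
y = ρ sin φ = 1.07338 × sin(196.65°) = -0.30755

-1.028 -0.308 0.239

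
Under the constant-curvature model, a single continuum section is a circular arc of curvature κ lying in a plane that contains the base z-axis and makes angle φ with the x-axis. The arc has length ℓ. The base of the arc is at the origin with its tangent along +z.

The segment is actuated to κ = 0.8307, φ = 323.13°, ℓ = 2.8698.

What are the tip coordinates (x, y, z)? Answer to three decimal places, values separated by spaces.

1.663 -1.247 0.827

θ = κ·ℓ = 0.8307 × 2.8698 = 2.38394 rad
ρ = (1 − cos θ)/κ = (1 − -0.72645)/0.8307 = 2.07831
z = sin θ / κ = 0.68722/0.8307 = 0.82727
x = ρ cos φ = 2.07831 × cos(323.13°) = 1.66265
y = ρ sin φ = 2.07831 × sin(323.13°) = -1.24699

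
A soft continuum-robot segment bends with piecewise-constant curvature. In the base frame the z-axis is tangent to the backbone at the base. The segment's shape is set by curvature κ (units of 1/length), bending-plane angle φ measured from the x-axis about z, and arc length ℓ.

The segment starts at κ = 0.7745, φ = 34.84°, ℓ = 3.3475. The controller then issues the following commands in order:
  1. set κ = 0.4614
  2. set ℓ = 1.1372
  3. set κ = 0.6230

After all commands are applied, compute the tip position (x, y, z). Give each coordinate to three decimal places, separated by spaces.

0.317 0.221 1.044

initial: κ=0.7745, φ=34.84°, ℓ=3.3475
cmd 1: set κ=0.4614 → (κ,φ,ℓ)=(0.4614,34.84°,3.3475) → tip=(1.7321,1.2056,2.1666)
cmd 2: set ℓ=1.1372 → (κ,φ,ℓ)=(0.4614,34.84°,1.1372) → tip=(0.2393,0.1666,1.0857)
cmd 3: set κ=0.6230 → (κ,φ,ℓ)=(0.6230,34.84°,1.1372) → tip=(0.3170,0.2207,1.0444)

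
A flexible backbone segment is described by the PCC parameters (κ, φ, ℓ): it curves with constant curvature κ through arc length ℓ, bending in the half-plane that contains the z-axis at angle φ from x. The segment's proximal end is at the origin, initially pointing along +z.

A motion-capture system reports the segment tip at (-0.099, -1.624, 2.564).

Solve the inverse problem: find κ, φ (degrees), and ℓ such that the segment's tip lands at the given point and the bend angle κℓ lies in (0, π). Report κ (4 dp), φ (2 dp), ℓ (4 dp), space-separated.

ρ = √(x²+y²) = √(-0.099² + -1.624²) = 1.62701
φ = atan2(y, x) mod 360° = atan2(-1.624, -0.099) = 266.5115°
|p|² = ρ² + z² = 1.62701² + 2.564² = 9.22127
κ = 2ρ / |p|² = 2×1.62701 / 9.22127 = 0.35288
θ = 2·atan2(ρ, z) = 2·atan2(1.62701, 2.564) = 1.13089 rad
ℓ = θ/κ = 1.13089/0.35288 = 3.20472

0.3529 266.51 3.2047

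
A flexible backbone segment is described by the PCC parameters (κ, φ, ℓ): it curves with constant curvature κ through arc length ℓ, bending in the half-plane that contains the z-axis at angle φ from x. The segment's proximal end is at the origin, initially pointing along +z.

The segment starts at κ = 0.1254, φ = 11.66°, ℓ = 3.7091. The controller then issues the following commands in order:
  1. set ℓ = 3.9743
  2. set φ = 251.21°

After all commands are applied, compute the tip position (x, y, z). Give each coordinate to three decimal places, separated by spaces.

initial: κ=0.1254, φ=11.66°, ℓ=3.7091
cmd 1: set ℓ=3.9743 → (κ,φ,ℓ)=(0.1254,11.66°,3.9743) → tip=(0.9500,0.1960,3.8118)
cmd 2: set φ=251.21° → (κ,φ,ℓ)=(0.1254,251.21°,3.9743) → tip=(-0.3124,-0.9183,3.8118)

-0.312 -0.918 3.812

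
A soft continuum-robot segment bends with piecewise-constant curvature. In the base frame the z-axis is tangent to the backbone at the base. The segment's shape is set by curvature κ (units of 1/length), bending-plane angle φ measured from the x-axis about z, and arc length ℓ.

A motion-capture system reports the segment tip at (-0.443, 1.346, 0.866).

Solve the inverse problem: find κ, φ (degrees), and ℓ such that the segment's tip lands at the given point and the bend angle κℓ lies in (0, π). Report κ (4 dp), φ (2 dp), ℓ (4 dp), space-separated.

ρ = √(x²+y²) = √(-0.443² + 1.346²) = 1.41703
φ = atan2(y, x) mod 360° = atan2(1.346, -0.443) = 108.2176°
|p|² = ρ² + z² = 1.41703² + 0.866² = 2.75792
κ = 2ρ / |p|² = 2×1.41703 / 2.75792 = 1.02761
θ = 2·atan2(ρ, z) = 2·atan2(1.41703, 0.866) = 2.04445 rad
ℓ = θ/κ = 2.04445/1.02761 = 1.98953

1.0276 108.22 1.9895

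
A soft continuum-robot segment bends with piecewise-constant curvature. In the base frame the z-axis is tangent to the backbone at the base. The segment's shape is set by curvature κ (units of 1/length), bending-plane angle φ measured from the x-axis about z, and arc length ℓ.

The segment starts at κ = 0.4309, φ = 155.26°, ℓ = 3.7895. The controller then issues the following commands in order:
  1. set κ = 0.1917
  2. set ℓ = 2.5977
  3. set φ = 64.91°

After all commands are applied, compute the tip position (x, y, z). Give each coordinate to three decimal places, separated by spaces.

initial: κ=0.4309, φ=155.26°, ℓ=3.7895
cmd 1: set κ=0.1917 → (κ,φ,ℓ)=(0.1917,155.26°,3.7895) → tip=(-1.1961,0.5511,3.4649)
cmd 2: set ℓ=2.5977 → (κ,φ,ℓ)=(0.1917,155.26°,2.5977) → tip=(-0.5754,0.2651,2.4917)
cmd 3: set φ=64.91° → (κ,φ,ℓ)=(0.1917,64.91°,2.5977) → tip=(0.2686,0.5738,2.4917)

0.269 0.574 2.492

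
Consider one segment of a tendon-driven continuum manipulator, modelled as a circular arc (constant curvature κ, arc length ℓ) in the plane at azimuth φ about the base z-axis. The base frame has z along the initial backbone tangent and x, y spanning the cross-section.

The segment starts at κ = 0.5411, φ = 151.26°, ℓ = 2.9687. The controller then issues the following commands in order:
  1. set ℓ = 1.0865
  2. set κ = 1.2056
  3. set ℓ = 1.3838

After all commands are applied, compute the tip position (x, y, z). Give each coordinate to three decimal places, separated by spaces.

initial: κ=0.5411, φ=151.26°, ℓ=2.9687
cmd 1: set ℓ=1.0865 → (κ,φ,ℓ)=(0.5411,151.26°,1.0865) → tip=(-0.2721,0.1492,1.0250)
cmd 2: set κ=1.2056 → (κ,φ,ℓ)=(1.2056,151.26°,1.0865) → tip=(-0.5397,0.2960,0.8014)
cmd 3: set ℓ=1.3838 → (κ,φ,ℓ)=(1.2056,151.26°,1.3838) → tip=(-0.7981,0.4377,0.8255)

-0.798 0.438 0.826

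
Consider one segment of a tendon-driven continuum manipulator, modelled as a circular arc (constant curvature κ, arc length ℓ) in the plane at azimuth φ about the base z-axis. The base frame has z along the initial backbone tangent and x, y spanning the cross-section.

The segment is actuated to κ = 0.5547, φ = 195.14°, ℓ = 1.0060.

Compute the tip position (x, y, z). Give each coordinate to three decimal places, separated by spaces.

-0.264 -0.071 0.955

θ = κ·ℓ = 0.5547 × 1.0060 = 0.55803 rad
ρ = (1 − cos θ)/κ = (1 − 0.84830)/0.5547 = 0.27348
z = sin θ / κ = 0.52951/0.5547 = 0.95460
x = ρ cos φ = 0.27348 × cos(195.14°) = -0.26399
y = ρ sin φ = 0.27348 × sin(195.14°) = -0.07143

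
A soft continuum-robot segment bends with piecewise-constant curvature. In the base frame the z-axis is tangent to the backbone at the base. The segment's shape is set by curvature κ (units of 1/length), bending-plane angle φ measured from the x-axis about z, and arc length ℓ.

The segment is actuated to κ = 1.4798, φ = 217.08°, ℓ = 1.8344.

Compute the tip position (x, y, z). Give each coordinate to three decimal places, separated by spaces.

-1.030 -0.778 0.280

θ = κ·ℓ = 1.4798 × 1.8344 = 2.71455 rad
ρ = (1 − cos θ)/κ = (1 − -0.91019)/1.4798 = 1.29085
z = sin θ / κ = 0.41419/1.4798 = 0.27989
x = ρ cos φ = 1.29085 × cos(217.08°) = -1.02983
y = ρ sin φ = 1.29085 × sin(217.08°) = -0.77829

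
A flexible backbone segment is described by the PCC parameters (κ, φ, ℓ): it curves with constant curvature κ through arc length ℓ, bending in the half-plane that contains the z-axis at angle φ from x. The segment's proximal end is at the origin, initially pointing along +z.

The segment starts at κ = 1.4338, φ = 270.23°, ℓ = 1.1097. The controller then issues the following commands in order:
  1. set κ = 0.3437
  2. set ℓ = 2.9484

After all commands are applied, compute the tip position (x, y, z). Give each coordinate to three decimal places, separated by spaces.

initial: κ=1.4338, φ=270.23°, ℓ=1.1097
cmd 1: set κ=0.3437 → (κ,φ,ℓ)=(0.3437,270.23°,1.1097) → tip=(0.0008,-0.2091,1.0830)
cmd 2: set ℓ=2.9484 → (κ,φ,ℓ)=(0.3437,270.23°,2.9484) → tip=(0.0055,-1.3703,2.4691)

0.006 -1.370 2.469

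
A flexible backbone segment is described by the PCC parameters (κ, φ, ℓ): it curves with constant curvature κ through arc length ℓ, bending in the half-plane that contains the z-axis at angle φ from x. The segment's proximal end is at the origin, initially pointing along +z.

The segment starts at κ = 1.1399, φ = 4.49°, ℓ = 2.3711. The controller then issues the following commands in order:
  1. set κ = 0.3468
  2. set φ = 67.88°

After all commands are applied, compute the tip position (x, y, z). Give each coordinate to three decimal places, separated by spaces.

initial: κ=1.1399, φ=4.49°, ℓ=2.3711
cmd 1: set κ=0.3468 → (κ,φ,ℓ)=(0.3468,4.49°,2.3711) → tip=(0.9183,0.0721,2.1128)
cmd 2: set φ=67.88° → (κ,φ,ℓ)=(0.3468,67.88°,2.3711) → tip=(0.3469,0.8534,2.1128)

0.347 0.853 2.113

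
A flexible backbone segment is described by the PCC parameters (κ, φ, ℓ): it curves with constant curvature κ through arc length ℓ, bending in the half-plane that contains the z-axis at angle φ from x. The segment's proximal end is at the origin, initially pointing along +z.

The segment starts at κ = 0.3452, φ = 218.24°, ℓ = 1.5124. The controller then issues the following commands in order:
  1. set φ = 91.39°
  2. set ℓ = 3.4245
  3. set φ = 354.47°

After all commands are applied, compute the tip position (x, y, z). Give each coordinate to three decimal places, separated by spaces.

1.791 -0.173 2.681

initial: κ=0.3452, φ=218.24°, ℓ=1.5124
cmd 1: set φ=91.39° → (κ,φ,ℓ)=(0.3452,91.39°,1.5124) → tip=(-0.0094,0.3858,1.4446)
cmd 2: set ℓ=3.4245 → (κ,φ,ℓ)=(0.3452,91.39°,3.4245) → tip=(-0.0436,1.7986,2.6808)
cmd 3: set φ=354.47° → (κ,φ,ℓ)=(0.3452,354.47°,3.4245) → tip=(1.7907,-0.1734,2.6808)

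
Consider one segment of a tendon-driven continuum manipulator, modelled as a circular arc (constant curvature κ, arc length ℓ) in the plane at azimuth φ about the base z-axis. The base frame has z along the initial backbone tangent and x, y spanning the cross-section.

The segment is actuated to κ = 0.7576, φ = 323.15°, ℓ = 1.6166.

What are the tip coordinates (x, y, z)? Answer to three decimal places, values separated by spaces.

θ = κ·ℓ = 0.7576 × 1.6166 = 1.22474 rad
ρ = (1 − cos θ)/κ = (1 − 0.33919)/0.7576 = 0.87224
z = sin θ / κ = 0.94072/0.7576 = 1.24171
x = ρ cos φ = 0.87224 × cos(323.15°) = 0.69797
y = ρ sin φ = 0.87224 × sin(323.15°) = -0.52310

0.698 -0.523 1.242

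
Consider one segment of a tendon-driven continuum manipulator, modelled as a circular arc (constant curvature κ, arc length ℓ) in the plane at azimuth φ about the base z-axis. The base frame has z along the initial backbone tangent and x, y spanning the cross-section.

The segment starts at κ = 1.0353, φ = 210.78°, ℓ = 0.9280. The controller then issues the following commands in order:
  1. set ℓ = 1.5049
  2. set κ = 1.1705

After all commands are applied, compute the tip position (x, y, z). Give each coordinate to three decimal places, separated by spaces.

initial: κ=1.0353, φ=210.78°, ℓ=0.9280
cmd 1: set ℓ=1.5049 → (κ,φ,ℓ)=(1.0353,210.78°,1.5049) → tip=(-0.8192,-0.4880,0.9658)
cmd 2: set κ=1.1705 → (κ,φ,ℓ)=(1.1705,210.78°,1.5049) → tip=(-0.8731,-0.5201,0.8388)

-0.873 -0.520 0.839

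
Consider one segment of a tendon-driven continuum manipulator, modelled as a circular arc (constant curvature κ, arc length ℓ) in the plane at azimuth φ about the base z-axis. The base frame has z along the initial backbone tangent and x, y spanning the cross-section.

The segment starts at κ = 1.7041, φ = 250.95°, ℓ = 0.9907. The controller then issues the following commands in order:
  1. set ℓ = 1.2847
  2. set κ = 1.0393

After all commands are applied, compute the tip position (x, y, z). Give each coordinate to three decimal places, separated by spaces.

-0.241 -0.697 0.936

initial: κ=1.7041, φ=250.95°, ℓ=0.9907
cmd 1: set ℓ=1.2847 → (κ,φ,ℓ)=(1.7041,250.95°,1.2847) → tip=(-0.3026,-0.8763,0.4781)
cmd 2: set κ=1.0393 → (κ,φ,ℓ)=(1.0393,250.95°,1.2847) → tip=(-0.2407,-0.6972,0.9356)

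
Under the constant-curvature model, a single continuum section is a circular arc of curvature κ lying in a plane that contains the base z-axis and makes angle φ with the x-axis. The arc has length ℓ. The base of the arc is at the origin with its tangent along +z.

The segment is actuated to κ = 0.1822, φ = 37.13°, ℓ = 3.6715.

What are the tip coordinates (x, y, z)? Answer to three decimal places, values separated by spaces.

0.943 0.714 3.404

θ = κ·ℓ = 0.1822 × 3.6715 = 0.66895 rad
ρ = (1 − cos θ)/κ = (1 − 0.78447)/0.1822 = 1.18290
z = sin θ / κ = 0.62016/0.1822 = 3.40373
x = ρ cos φ = 1.18290 × cos(37.13°) = 0.94309
y = ρ sin φ = 1.18290 × sin(37.13°) = 0.71403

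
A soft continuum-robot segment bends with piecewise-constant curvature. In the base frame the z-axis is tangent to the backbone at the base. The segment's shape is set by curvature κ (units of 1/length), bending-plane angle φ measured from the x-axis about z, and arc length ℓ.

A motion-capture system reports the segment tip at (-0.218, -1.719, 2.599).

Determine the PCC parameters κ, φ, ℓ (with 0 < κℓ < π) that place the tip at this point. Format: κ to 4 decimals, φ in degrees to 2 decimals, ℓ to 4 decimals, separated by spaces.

ρ = √(x²+y²) = √(-0.218² + -1.719²) = 1.73277
φ = atan2(y, x) mod 360° = atan2(-1.719, -0.218) = 262.7725°
|p|² = ρ² + z² = 1.73277² + 2.599² = 9.75729
κ = 2ρ / |p|² = 2×1.73277 / 9.75729 = 0.35517
θ = 2·atan2(ρ, z) = 2·atan2(1.73277, 2.599) = 1.17606 rad
ℓ = θ/κ = 1.17606/0.35517 = 3.31122

0.3552 262.77 3.3112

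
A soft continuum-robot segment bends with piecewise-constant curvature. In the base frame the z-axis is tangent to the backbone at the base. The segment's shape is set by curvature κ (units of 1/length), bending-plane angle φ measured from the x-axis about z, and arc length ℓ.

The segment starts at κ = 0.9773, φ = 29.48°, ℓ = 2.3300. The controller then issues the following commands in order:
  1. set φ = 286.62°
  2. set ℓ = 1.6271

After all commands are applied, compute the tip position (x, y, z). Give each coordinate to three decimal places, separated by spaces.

0.298 -0.999 1.023

initial: κ=0.9773, φ=29.48°, ℓ=2.3300
cmd 1: set φ=286.62° → (κ,φ,ℓ)=(0.9773,286.62°,2.3300) → tip=(0.4826,-1.6168,0.7784)
cmd 2: set ℓ=1.6271 → (κ,φ,ℓ)=(0.9773,286.62°,1.6271) → tip=(0.2983,-0.9995,1.0230)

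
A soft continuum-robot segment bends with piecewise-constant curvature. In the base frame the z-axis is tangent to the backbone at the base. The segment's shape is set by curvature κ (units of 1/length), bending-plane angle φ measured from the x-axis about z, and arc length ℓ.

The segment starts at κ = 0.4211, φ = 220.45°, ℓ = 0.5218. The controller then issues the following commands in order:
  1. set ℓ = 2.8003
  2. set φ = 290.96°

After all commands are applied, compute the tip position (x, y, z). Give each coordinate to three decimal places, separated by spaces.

0.525 -1.371 2.195

initial: κ=0.4211, φ=220.45°, ℓ=0.5218
cmd 1: set ℓ=2.8003 → (κ,φ,ℓ)=(0.4211,220.45°,2.8003) → tip=(-1.1174,-0.9527,2.1950)
cmd 2: set φ=290.96° → (κ,φ,ℓ)=(0.4211,290.96°,2.8003) → tip=(0.5253,-1.3712,2.1950)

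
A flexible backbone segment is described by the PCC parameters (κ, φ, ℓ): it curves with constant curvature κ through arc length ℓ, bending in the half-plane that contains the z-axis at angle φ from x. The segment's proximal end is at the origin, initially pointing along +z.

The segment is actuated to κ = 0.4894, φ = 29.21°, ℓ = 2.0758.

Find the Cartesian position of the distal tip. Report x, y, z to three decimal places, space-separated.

0.844 0.472 1.737

θ = κ·ℓ = 0.4894 × 2.0758 = 1.01590 rad
ρ = (1 − cos θ)/κ = (1 − 0.52686)/0.4894 = 0.96678
z = sin θ / κ = 0.84995/0.4894 = 1.73673
x = ρ cos φ = 0.96678 × cos(29.21°) = 0.84384
y = ρ sin φ = 0.96678 × sin(29.21°) = 0.47180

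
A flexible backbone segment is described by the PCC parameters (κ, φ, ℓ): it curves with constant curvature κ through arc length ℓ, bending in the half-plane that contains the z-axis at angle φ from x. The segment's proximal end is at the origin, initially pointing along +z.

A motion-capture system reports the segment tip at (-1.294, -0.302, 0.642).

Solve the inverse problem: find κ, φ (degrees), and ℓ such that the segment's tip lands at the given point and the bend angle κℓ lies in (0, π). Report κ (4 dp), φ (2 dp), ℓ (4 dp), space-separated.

ρ = √(x²+y²) = √(-1.294² + -0.302²) = 1.32877
φ = atan2(y, x) mod 360° = atan2(-0.302, -1.294) = 193.1368°
|p|² = ρ² + z² = 1.32877² + 0.642² = 2.17780
κ = 2ρ / |p|² = 2×1.32877 / 2.17780 = 1.22029
θ = 2·atan2(ρ, z) = 2·atan2(1.32877, 0.642) = 2.24144 rad
ℓ = θ/κ = 2.24144/1.22029 = 1.83681

1.2203 193.14 1.8368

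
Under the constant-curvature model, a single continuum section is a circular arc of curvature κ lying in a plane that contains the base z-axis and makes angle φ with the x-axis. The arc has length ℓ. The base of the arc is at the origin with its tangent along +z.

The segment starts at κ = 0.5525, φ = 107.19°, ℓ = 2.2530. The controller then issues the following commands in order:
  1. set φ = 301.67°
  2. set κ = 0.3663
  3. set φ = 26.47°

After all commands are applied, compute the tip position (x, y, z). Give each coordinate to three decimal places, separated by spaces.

0.786 0.391 2.006

initial: κ=0.5525, φ=107.19°, ℓ=2.2530
cmd 1: set φ=301.67° → (κ,φ,ℓ)=(0.5525,301.67°,2.2530) → tip=(0.6459,-1.0471,1.7146)
cmd 2: set κ=0.3663 → (κ,φ,ℓ)=(0.3663,301.67°,2.2530) → tip=(0.4610,-0.7473,2.0058)
cmd 3: set φ=26.47° → (κ,φ,ℓ)=(0.3663,26.47°,2.2530) → tip=(0.7860,0.3914,2.0058)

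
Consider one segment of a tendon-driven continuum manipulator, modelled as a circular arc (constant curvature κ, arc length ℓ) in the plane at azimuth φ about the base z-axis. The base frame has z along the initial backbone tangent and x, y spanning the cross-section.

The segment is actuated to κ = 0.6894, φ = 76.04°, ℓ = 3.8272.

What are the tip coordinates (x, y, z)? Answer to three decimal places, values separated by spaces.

θ = κ·ℓ = 0.6894 × 3.8272 = 2.63847 rad
ρ = (1 − cos θ)/κ = (1 − -0.87608)/0.6894 = 2.72133
z = sin θ / κ = 0.48216/0.6894 = 0.69939
x = ρ cos φ = 2.72133 × cos(76.04°) = 0.65650
y = ρ sin φ = 2.72133 × sin(76.04°) = 2.64095

0.657 2.641 0.699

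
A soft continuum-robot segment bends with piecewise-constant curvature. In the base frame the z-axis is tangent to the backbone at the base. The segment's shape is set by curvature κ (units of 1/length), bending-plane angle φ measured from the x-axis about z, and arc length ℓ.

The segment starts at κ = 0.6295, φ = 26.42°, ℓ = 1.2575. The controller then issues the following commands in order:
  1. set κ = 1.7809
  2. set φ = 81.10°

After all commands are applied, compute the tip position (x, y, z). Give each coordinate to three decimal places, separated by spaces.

initial: κ=0.6295, φ=26.42°, ℓ=1.2575
cmd 1: set κ=1.7809 → (κ,φ,ℓ)=(1.7809,26.42°,1.2575) → tip=(0.8146,0.4047,0.4406)
cmd 2: set φ=81.10° → (κ,φ,ℓ)=(1.7809,81.10°,1.2575) → tip=(0.1407,0.8987,0.4406)

0.141 0.899 0.441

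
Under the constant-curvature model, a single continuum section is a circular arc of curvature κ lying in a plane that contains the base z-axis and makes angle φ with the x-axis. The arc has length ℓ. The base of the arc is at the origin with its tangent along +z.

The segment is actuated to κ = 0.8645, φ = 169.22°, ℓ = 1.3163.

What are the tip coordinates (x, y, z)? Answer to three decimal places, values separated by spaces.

-0.660 0.126 1.050

θ = κ·ℓ = 0.8645 × 1.3163 = 1.13794 rad
ρ = (1 − cos θ)/κ = (1 − 0.41946)/0.8645 = 0.67153
z = sin θ / κ = 0.90777/0.8645 = 1.05005
x = ρ cos φ = 0.67153 × cos(169.22°) = -0.65968
y = ρ sin φ = 0.67153 × sin(169.22°) = 0.12560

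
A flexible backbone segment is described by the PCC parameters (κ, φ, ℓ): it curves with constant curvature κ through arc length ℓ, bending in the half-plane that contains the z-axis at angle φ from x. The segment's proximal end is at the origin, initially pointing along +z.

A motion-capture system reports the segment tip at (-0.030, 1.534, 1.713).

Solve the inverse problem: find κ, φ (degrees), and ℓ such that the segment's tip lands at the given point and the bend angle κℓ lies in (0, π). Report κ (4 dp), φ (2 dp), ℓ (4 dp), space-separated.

ρ = √(x²+y²) = √(-0.030² + 1.534²) = 1.53429
φ = atan2(y, x) mod 360° = atan2(1.534, -0.030) = 91.1204°
|p|² = ρ² + z² = 1.53429² + 1.713² = 5.28843
κ = 2ρ / |p|² = 2×1.53429 / 5.28843 = 0.58025
θ = 2·atan2(ρ, z) = 2·atan2(1.53429, 1.713) = 1.46084 rad
ℓ = θ/κ = 1.46084/0.58025 = 2.51763

0.5802 91.12 2.5176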